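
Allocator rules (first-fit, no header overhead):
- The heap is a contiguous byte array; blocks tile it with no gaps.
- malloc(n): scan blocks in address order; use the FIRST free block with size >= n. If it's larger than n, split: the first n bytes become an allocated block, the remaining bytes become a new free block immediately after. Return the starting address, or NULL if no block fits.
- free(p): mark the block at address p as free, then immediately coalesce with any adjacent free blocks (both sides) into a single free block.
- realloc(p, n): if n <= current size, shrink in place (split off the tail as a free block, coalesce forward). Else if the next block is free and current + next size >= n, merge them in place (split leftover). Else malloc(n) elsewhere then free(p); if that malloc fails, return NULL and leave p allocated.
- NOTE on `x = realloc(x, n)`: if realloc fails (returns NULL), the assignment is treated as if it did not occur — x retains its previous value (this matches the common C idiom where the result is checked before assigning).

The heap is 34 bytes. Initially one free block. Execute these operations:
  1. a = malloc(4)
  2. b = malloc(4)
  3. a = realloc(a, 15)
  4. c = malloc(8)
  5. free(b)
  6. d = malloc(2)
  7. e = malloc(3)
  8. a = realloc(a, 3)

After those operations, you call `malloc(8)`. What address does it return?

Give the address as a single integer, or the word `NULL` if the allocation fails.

Answer: 11

Derivation:
Op 1: a = malloc(4) -> a = 0; heap: [0-3 ALLOC][4-33 FREE]
Op 2: b = malloc(4) -> b = 4; heap: [0-3 ALLOC][4-7 ALLOC][8-33 FREE]
Op 3: a = realloc(a, 15) -> a = 8; heap: [0-3 FREE][4-7 ALLOC][8-22 ALLOC][23-33 FREE]
Op 4: c = malloc(8) -> c = 23; heap: [0-3 FREE][4-7 ALLOC][8-22 ALLOC][23-30 ALLOC][31-33 FREE]
Op 5: free(b) -> (freed b); heap: [0-7 FREE][8-22 ALLOC][23-30 ALLOC][31-33 FREE]
Op 6: d = malloc(2) -> d = 0; heap: [0-1 ALLOC][2-7 FREE][8-22 ALLOC][23-30 ALLOC][31-33 FREE]
Op 7: e = malloc(3) -> e = 2; heap: [0-1 ALLOC][2-4 ALLOC][5-7 FREE][8-22 ALLOC][23-30 ALLOC][31-33 FREE]
Op 8: a = realloc(a, 3) -> a = 8; heap: [0-1 ALLOC][2-4 ALLOC][5-7 FREE][8-10 ALLOC][11-22 FREE][23-30 ALLOC][31-33 FREE]
malloc(8): first-fit scan over [0-1 ALLOC][2-4 ALLOC][5-7 FREE][8-10 ALLOC][11-22 FREE][23-30 ALLOC][31-33 FREE] -> 11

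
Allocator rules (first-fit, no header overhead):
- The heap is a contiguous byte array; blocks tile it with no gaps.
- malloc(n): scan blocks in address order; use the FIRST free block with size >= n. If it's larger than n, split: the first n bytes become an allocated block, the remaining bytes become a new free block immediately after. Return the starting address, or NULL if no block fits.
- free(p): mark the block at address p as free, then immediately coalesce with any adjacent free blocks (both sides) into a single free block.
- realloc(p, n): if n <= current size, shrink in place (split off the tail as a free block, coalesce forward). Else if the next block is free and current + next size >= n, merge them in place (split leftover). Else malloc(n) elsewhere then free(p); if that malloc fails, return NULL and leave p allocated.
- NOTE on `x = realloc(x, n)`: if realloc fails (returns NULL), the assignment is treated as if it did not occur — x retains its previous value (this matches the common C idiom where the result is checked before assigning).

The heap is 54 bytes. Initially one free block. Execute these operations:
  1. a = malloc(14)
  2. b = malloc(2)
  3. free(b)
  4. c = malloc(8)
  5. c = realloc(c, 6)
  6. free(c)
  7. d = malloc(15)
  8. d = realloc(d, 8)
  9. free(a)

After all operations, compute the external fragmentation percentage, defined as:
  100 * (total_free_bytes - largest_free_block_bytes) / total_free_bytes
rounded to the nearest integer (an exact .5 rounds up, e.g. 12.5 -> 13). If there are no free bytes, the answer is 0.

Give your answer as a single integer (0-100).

Answer: 30

Derivation:
Op 1: a = malloc(14) -> a = 0; heap: [0-13 ALLOC][14-53 FREE]
Op 2: b = malloc(2) -> b = 14; heap: [0-13 ALLOC][14-15 ALLOC][16-53 FREE]
Op 3: free(b) -> (freed b); heap: [0-13 ALLOC][14-53 FREE]
Op 4: c = malloc(8) -> c = 14; heap: [0-13 ALLOC][14-21 ALLOC][22-53 FREE]
Op 5: c = realloc(c, 6) -> c = 14; heap: [0-13 ALLOC][14-19 ALLOC][20-53 FREE]
Op 6: free(c) -> (freed c); heap: [0-13 ALLOC][14-53 FREE]
Op 7: d = malloc(15) -> d = 14; heap: [0-13 ALLOC][14-28 ALLOC][29-53 FREE]
Op 8: d = realloc(d, 8) -> d = 14; heap: [0-13 ALLOC][14-21 ALLOC][22-53 FREE]
Op 9: free(a) -> (freed a); heap: [0-13 FREE][14-21 ALLOC][22-53 FREE]
Free blocks: [14 32] total_free=46 largest=32 -> 100*(46-32)/46 = 1400/46 ≈ 30.435 -> rounds to 30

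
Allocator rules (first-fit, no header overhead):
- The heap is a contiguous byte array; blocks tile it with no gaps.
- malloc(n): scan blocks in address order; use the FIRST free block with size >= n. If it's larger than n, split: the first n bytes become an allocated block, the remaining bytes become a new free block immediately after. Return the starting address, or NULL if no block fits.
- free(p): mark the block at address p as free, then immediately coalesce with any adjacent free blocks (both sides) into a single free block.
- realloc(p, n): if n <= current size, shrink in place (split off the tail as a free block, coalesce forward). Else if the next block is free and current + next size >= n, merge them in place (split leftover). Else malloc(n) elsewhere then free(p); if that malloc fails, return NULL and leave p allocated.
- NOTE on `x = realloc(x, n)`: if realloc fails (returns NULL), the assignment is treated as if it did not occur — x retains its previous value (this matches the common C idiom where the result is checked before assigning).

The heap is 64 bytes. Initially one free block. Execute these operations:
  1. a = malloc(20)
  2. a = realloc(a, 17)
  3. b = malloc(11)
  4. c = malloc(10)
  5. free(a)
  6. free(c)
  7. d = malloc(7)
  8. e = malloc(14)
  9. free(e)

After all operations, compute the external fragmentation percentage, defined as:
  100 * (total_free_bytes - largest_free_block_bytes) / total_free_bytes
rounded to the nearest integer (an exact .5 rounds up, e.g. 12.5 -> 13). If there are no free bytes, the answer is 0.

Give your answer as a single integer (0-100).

Answer: 22

Derivation:
Op 1: a = malloc(20) -> a = 0; heap: [0-19 ALLOC][20-63 FREE]
Op 2: a = realloc(a, 17) -> a = 0; heap: [0-16 ALLOC][17-63 FREE]
Op 3: b = malloc(11) -> b = 17; heap: [0-16 ALLOC][17-27 ALLOC][28-63 FREE]
Op 4: c = malloc(10) -> c = 28; heap: [0-16 ALLOC][17-27 ALLOC][28-37 ALLOC][38-63 FREE]
Op 5: free(a) -> (freed a); heap: [0-16 FREE][17-27 ALLOC][28-37 ALLOC][38-63 FREE]
Op 6: free(c) -> (freed c); heap: [0-16 FREE][17-27 ALLOC][28-63 FREE]
Op 7: d = malloc(7) -> d = 0; heap: [0-6 ALLOC][7-16 FREE][17-27 ALLOC][28-63 FREE]
Op 8: e = malloc(14) -> e = 28; heap: [0-6 ALLOC][7-16 FREE][17-27 ALLOC][28-41 ALLOC][42-63 FREE]
Op 9: free(e) -> (freed e); heap: [0-6 ALLOC][7-16 FREE][17-27 ALLOC][28-63 FREE]
Free blocks: [10 36] total_free=46 largest=36 -> 100*(46-36)/46 = 1000/46 ≈ 21.739 -> rounds to 22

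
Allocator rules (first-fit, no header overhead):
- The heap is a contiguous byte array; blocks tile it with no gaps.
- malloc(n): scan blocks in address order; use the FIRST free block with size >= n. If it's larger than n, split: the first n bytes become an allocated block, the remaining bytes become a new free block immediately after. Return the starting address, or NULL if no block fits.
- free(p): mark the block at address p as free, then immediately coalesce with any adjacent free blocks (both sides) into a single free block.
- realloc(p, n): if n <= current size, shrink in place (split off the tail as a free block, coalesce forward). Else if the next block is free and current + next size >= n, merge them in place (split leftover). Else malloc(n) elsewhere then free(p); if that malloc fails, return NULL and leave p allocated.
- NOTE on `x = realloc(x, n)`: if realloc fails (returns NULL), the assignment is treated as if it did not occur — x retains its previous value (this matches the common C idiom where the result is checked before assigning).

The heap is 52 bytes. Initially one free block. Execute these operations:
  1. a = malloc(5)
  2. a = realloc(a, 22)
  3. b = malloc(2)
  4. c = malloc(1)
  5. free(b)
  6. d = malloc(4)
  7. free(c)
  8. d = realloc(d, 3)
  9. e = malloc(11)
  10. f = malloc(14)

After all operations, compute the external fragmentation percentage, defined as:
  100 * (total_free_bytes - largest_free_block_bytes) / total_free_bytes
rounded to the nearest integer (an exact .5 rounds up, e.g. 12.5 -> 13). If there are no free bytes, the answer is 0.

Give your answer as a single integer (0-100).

Op 1: a = malloc(5) -> a = 0; heap: [0-4 ALLOC][5-51 FREE]
Op 2: a = realloc(a, 22) -> a = 0; heap: [0-21 ALLOC][22-51 FREE]
Op 3: b = malloc(2) -> b = 22; heap: [0-21 ALLOC][22-23 ALLOC][24-51 FREE]
Op 4: c = malloc(1) -> c = 24; heap: [0-21 ALLOC][22-23 ALLOC][24-24 ALLOC][25-51 FREE]
Op 5: free(b) -> (freed b); heap: [0-21 ALLOC][22-23 FREE][24-24 ALLOC][25-51 FREE]
Op 6: d = malloc(4) -> d = 25; heap: [0-21 ALLOC][22-23 FREE][24-24 ALLOC][25-28 ALLOC][29-51 FREE]
Op 7: free(c) -> (freed c); heap: [0-21 ALLOC][22-24 FREE][25-28 ALLOC][29-51 FREE]
Op 8: d = realloc(d, 3) -> d = 25; heap: [0-21 ALLOC][22-24 FREE][25-27 ALLOC][28-51 FREE]
Op 9: e = malloc(11) -> e = 28; heap: [0-21 ALLOC][22-24 FREE][25-27 ALLOC][28-38 ALLOC][39-51 FREE]
Op 10: f = malloc(14) -> f = NULL; heap: [0-21 ALLOC][22-24 FREE][25-27 ALLOC][28-38 ALLOC][39-51 FREE]
Free blocks: [3 13] total_free=16 largest=13 -> 100*(16-13)/16 = 300/16 = 18.75 -> rounds to 19

Answer: 19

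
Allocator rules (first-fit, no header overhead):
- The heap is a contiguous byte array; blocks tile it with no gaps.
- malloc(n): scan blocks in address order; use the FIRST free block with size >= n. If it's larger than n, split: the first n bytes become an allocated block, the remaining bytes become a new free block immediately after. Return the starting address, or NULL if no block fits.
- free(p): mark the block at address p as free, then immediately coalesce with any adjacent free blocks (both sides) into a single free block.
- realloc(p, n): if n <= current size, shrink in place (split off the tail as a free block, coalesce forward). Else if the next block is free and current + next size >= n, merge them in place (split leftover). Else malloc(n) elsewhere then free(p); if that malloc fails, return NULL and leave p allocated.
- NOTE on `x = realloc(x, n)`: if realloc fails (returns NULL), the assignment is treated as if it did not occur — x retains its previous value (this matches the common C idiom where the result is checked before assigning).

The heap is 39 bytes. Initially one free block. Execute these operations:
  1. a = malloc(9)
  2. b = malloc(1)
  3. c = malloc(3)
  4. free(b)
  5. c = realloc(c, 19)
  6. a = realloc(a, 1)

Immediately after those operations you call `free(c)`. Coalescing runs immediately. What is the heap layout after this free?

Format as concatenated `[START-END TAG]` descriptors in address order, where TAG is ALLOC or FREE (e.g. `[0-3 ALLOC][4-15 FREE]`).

Answer: [0-0 ALLOC][1-38 FREE]

Derivation:
Op 1: a = malloc(9) -> a = 0; heap: [0-8 ALLOC][9-38 FREE]
Op 2: b = malloc(1) -> b = 9; heap: [0-8 ALLOC][9-9 ALLOC][10-38 FREE]
Op 3: c = malloc(3) -> c = 10; heap: [0-8 ALLOC][9-9 ALLOC][10-12 ALLOC][13-38 FREE]
Op 4: free(b) -> (freed b); heap: [0-8 ALLOC][9-9 FREE][10-12 ALLOC][13-38 FREE]
Op 5: c = realloc(c, 19) -> c = 10; heap: [0-8 ALLOC][9-9 FREE][10-28 ALLOC][29-38 FREE]
Op 6: a = realloc(a, 1) -> a = 0; heap: [0-0 ALLOC][1-9 FREE][10-28 ALLOC][29-38 FREE]
free(c): c = 10 -> block [10-28 ALLOC]; mark free, coalesce with adjacent free neighbors -> [0-0 ALLOC][1-38 FREE]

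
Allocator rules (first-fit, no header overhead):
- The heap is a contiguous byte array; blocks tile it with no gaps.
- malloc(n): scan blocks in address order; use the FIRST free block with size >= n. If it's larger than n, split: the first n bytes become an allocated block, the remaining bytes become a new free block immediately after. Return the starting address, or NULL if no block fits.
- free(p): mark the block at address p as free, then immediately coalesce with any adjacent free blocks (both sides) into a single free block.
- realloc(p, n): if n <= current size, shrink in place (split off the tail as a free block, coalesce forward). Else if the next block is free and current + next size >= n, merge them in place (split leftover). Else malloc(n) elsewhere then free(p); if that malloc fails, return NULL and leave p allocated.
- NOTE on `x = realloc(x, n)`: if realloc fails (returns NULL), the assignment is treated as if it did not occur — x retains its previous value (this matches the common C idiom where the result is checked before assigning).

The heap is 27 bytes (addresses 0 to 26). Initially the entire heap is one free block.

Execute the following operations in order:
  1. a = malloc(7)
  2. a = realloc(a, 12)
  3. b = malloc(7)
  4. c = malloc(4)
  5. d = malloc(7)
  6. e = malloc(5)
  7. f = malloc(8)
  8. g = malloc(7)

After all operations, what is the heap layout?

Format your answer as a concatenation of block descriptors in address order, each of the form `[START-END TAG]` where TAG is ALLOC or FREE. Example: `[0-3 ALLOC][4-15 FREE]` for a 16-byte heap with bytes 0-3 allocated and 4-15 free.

Answer: [0-11 ALLOC][12-18 ALLOC][19-22 ALLOC][23-26 FREE]

Derivation:
Op 1: a = malloc(7) -> a = 0; heap: [0-6 ALLOC][7-26 FREE]
Op 2: a = realloc(a, 12) -> a = 0; heap: [0-11 ALLOC][12-26 FREE]
Op 3: b = malloc(7) -> b = 12; heap: [0-11 ALLOC][12-18 ALLOC][19-26 FREE]
Op 4: c = malloc(4) -> c = 19; heap: [0-11 ALLOC][12-18 ALLOC][19-22 ALLOC][23-26 FREE]
Op 5: d = malloc(7) -> d = NULL; heap: [0-11 ALLOC][12-18 ALLOC][19-22 ALLOC][23-26 FREE]
Op 6: e = malloc(5) -> e = NULL; heap: [0-11 ALLOC][12-18 ALLOC][19-22 ALLOC][23-26 FREE]
Op 7: f = malloc(8) -> f = NULL; heap: [0-11 ALLOC][12-18 ALLOC][19-22 ALLOC][23-26 FREE]
Op 8: g = malloc(7) -> g = NULL; heap: [0-11 ALLOC][12-18 ALLOC][19-22 ALLOC][23-26 FREE]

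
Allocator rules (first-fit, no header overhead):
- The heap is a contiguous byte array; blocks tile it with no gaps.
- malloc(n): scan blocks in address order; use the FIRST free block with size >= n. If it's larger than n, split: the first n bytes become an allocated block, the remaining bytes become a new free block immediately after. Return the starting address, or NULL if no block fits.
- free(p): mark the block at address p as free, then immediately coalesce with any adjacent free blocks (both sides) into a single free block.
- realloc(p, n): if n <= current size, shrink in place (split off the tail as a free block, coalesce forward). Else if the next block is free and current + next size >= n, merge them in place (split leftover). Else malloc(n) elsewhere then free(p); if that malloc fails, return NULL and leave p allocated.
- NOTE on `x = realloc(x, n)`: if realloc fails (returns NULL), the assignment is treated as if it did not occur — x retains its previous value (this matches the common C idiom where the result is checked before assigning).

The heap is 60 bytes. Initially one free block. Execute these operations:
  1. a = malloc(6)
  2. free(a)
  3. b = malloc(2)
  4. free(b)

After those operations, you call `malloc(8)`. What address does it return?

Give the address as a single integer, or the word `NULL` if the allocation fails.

Op 1: a = malloc(6) -> a = 0; heap: [0-5 ALLOC][6-59 FREE]
Op 2: free(a) -> (freed a); heap: [0-59 FREE]
Op 3: b = malloc(2) -> b = 0; heap: [0-1 ALLOC][2-59 FREE]
Op 4: free(b) -> (freed b); heap: [0-59 FREE]
malloc(8): first-fit scan over [0-59 FREE] -> 0

Answer: 0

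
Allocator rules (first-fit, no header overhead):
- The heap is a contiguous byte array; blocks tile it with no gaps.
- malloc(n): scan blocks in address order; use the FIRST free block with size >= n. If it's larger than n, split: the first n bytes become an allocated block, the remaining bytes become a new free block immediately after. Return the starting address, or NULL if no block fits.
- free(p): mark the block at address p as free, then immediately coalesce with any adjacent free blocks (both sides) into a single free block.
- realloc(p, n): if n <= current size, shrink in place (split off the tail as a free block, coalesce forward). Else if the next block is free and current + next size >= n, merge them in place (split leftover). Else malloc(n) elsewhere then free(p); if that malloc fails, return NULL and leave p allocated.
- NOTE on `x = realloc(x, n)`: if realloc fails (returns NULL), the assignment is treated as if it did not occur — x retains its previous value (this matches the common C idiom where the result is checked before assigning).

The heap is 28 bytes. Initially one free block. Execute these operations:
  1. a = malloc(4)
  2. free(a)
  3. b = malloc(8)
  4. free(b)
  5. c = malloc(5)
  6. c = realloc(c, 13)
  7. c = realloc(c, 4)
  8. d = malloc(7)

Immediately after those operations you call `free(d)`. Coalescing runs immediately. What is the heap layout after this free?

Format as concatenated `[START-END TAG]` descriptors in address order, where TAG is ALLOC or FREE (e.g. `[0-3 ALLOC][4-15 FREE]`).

Op 1: a = malloc(4) -> a = 0; heap: [0-3 ALLOC][4-27 FREE]
Op 2: free(a) -> (freed a); heap: [0-27 FREE]
Op 3: b = malloc(8) -> b = 0; heap: [0-7 ALLOC][8-27 FREE]
Op 4: free(b) -> (freed b); heap: [0-27 FREE]
Op 5: c = malloc(5) -> c = 0; heap: [0-4 ALLOC][5-27 FREE]
Op 6: c = realloc(c, 13) -> c = 0; heap: [0-12 ALLOC][13-27 FREE]
Op 7: c = realloc(c, 4) -> c = 0; heap: [0-3 ALLOC][4-27 FREE]
Op 8: d = malloc(7) -> d = 4; heap: [0-3 ALLOC][4-10 ALLOC][11-27 FREE]
free(d): d = 4 -> block [4-10 ALLOC]; mark free, coalesce with adjacent free neighbors -> [0-3 ALLOC][4-27 FREE]

Answer: [0-3 ALLOC][4-27 FREE]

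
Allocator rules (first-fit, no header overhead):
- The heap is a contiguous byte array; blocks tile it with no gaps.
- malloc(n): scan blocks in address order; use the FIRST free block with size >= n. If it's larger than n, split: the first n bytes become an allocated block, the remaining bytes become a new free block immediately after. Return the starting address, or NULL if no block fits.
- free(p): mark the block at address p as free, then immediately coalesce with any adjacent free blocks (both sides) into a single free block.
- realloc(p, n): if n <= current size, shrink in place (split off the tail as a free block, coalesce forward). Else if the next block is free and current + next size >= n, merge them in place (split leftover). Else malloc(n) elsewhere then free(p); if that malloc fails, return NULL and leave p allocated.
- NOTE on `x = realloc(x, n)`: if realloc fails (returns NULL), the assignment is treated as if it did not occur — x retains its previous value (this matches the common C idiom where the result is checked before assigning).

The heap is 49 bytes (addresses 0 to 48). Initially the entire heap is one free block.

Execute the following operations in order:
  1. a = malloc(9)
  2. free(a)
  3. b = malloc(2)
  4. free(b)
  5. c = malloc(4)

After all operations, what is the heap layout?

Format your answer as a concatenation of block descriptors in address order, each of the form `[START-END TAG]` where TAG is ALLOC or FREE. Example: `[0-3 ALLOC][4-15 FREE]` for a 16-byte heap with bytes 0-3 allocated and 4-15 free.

Op 1: a = malloc(9) -> a = 0; heap: [0-8 ALLOC][9-48 FREE]
Op 2: free(a) -> (freed a); heap: [0-48 FREE]
Op 3: b = malloc(2) -> b = 0; heap: [0-1 ALLOC][2-48 FREE]
Op 4: free(b) -> (freed b); heap: [0-48 FREE]
Op 5: c = malloc(4) -> c = 0; heap: [0-3 ALLOC][4-48 FREE]

Answer: [0-3 ALLOC][4-48 FREE]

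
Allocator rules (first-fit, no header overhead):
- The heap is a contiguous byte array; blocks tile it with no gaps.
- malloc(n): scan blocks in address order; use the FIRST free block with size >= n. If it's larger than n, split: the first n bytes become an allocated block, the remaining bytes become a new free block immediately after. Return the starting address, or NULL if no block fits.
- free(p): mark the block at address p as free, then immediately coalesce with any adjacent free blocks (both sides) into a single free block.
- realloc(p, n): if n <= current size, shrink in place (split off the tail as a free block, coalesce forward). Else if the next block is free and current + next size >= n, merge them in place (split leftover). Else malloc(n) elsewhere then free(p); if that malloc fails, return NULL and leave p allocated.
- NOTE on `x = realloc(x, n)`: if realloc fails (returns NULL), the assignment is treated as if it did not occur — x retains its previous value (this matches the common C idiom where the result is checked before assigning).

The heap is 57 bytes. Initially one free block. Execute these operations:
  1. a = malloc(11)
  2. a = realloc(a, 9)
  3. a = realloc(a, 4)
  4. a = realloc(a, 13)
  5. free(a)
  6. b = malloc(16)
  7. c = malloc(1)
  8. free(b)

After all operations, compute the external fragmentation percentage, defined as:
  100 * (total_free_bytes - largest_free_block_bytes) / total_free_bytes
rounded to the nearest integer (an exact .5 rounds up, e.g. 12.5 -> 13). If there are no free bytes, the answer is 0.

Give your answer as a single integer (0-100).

Answer: 29

Derivation:
Op 1: a = malloc(11) -> a = 0; heap: [0-10 ALLOC][11-56 FREE]
Op 2: a = realloc(a, 9) -> a = 0; heap: [0-8 ALLOC][9-56 FREE]
Op 3: a = realloc(a, 4) -> a = 0; heap: [0-3 ALLOC][4-56 FREE]
Op 4: a = realloc(a, 13) -> a = 0; heap: [0-12 ALLOC][13-56 FREE]
Op 5: free(a) -> (freed a); heap: [0-56 FREE]
Op 6: b = malloc(16) -> b = 0; heap: [0-15 ALLOC][16-56 FREE]
Op 7: c = malloc(1) -> c = 16; heap: [0-15 ALLOC][16-16 ALLOC][17-56 FREE]
Op 8: free(b) -> (freed b); heap: [0-15 FREE][16-16 ALLOC][17-56 FREE]
Free blocks: [16 40] total_free=56 largest=40 -> 100*(56-40)/56 = 1600/56 ≈ 28.571 -> rounds to 29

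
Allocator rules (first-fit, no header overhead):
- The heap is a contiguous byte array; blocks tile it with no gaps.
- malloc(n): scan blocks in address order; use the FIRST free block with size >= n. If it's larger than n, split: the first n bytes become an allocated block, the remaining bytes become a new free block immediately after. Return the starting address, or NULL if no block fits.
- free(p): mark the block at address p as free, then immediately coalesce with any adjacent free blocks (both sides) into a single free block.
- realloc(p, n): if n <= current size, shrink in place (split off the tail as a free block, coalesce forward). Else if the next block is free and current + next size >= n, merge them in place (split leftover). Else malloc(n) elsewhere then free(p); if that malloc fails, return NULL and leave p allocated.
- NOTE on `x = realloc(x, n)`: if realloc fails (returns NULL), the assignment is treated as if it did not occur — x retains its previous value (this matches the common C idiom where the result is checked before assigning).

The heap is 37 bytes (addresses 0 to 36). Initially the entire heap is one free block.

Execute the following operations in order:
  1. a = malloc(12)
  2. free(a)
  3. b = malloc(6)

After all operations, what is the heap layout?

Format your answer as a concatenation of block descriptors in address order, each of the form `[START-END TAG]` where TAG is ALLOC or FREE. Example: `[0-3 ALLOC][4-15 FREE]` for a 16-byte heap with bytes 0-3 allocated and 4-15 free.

Op 1: a = malloc(12) -> a = 0; heap: [0-11 ALLOC][12-36 FREE]
Op 2: free(a) -> (freed a); heap: [0-36 FREE]
Op 3: b = malloc(6) -> b = 0; heap: [0-5 ALLOC][6-36 FREE]

Answer: [0-5 ALLOC][6-36 FREE]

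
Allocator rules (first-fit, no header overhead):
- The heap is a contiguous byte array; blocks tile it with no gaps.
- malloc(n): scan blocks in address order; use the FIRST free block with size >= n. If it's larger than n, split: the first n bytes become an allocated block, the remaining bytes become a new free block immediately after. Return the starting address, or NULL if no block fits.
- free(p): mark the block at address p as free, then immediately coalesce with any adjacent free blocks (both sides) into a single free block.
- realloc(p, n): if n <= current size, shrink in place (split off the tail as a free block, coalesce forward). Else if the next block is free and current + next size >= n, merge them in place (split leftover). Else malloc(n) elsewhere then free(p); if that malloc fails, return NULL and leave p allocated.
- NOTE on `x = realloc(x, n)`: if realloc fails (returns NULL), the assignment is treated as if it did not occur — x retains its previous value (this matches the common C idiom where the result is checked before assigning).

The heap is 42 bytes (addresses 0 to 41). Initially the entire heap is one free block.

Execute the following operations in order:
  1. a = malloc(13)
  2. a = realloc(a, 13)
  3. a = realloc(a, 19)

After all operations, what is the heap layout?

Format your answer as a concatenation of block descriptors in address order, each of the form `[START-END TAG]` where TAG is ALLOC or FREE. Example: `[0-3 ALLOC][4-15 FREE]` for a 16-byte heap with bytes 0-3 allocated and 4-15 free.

Op 1: a = malloc(13) -> a = 0; heap: [0-12 ALLOC][13-41 FREE]
Op 2: a = realloc(a, 13) -> a = 0; heap: [0-12 ALLOC][13-41 FREE]
Op 3: a = realloc(a, 19) -> a = 0; heap: [0-18 ALLOC][19-41 FREE]

Answer: [0-18 ALLOC][19-41 FREE]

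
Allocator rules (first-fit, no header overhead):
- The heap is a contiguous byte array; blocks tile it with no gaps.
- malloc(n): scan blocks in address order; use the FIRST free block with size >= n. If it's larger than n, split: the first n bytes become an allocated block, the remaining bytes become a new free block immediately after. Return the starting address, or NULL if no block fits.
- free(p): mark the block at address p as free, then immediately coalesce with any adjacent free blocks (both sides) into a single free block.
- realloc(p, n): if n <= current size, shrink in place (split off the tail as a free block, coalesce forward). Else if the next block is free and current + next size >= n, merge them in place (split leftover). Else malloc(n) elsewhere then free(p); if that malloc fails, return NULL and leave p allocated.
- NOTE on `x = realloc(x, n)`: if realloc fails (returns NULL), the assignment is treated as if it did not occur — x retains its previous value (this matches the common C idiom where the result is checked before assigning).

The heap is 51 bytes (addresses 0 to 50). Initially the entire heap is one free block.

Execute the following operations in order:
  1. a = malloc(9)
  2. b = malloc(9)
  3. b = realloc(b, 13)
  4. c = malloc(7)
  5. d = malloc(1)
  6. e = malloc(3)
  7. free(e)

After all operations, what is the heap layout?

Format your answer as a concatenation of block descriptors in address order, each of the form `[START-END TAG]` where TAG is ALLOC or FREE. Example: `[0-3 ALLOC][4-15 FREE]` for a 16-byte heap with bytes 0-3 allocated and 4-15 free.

Answer: [0-8 ALLOC][9-21 ALLOC][22-28 ALLOC][29-29 ALLOC][30-50 FREE]

Derivation:
Op 1: a = malloc(9) -> a = 0; heap: [0-8 ALLOC][9-50 FREE]
Op 2: b = malloc(9) -> b = 9; heap: [0-8 ALLOC][9-17 ALLOC][18-50 FREE]
Op 3: b = realloc(b, 13) -> b = 9; heap: [0-8 ALLOC][9-21 ALLOC][22-50 FREE]
Op 4: c = malloc(7) -> c = 22; heap: [0-8 ALLOC][9-21 ALLOC][22-28 ALLOC][29-50 FREE]
Op 5: d = malloc(1) -> d = 29; heap: [0-8 ALLOC][9-21 ALLOC][22-28 ALLOC][29-29 ALLOC][30-50 FREE]
Op 6: e = malloc(3) -> e = 30; heap: [0-8 ALLOC][9-21 ALLOC][22-28 ALLOC][29-29 ALLOC][30-32 ALLOC][33-50 FREE]
Op 7: free(e) -> (freed e); heap: [0-8 ALLOC][9-21 ALLOC][22-28 ALLOC][29-29 ALLOC][30-50 FREE]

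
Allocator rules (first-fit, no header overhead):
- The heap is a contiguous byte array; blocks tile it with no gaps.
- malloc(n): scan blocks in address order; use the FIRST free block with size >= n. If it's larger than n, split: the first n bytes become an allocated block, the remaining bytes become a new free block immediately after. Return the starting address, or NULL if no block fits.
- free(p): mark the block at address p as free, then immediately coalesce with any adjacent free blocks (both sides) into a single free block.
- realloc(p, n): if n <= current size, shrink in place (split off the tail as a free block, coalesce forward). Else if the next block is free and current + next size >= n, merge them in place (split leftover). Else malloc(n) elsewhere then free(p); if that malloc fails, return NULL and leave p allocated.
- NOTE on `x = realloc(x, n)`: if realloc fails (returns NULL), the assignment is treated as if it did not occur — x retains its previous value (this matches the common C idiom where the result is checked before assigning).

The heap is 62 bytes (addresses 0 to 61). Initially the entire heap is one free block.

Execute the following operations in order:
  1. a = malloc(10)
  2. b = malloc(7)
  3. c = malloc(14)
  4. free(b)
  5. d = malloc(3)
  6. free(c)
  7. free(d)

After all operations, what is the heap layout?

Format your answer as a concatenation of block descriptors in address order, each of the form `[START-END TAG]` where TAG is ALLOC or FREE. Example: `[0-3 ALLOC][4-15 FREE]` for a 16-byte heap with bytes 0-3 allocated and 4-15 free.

Answer: [0-9 ALLOC][10-61 FREE]

Derivation:
Op 1: a = malloc(10) -> a = 0; heap: [0-9 ALLOC][10-61 FREE]
Op 2: b = malloc(7) -> b = 10; heap: [0-9 ALLOC][10-16 ALLOC][17-61 FREE]
Op 3: c = malloc(14) -> c = 17; heap: [0-9 ALLOC][10-16 ALLOC][17-30 ALLOC][31-61 FREE]
Op 4: free(b) -> (freed b); heap: [0-9 ALLOC][10-16 FREE][17-30 ALLOC][31-61 FREE]
Op 5: d = malloc(3) -> d = 10; heap: [0-9 ALLOC][10-12 ALLOC][13-16 FREE][17-30 ALLOC][31-61 FREE]
Op 6: free(c) -> (freed c); heap: [0-9 ALLOC][10-12 ALLOC][13-61 FREE]
Op 7: free(d) -> (freed d); heap: [0-9 ALLOC][10-61 FREE]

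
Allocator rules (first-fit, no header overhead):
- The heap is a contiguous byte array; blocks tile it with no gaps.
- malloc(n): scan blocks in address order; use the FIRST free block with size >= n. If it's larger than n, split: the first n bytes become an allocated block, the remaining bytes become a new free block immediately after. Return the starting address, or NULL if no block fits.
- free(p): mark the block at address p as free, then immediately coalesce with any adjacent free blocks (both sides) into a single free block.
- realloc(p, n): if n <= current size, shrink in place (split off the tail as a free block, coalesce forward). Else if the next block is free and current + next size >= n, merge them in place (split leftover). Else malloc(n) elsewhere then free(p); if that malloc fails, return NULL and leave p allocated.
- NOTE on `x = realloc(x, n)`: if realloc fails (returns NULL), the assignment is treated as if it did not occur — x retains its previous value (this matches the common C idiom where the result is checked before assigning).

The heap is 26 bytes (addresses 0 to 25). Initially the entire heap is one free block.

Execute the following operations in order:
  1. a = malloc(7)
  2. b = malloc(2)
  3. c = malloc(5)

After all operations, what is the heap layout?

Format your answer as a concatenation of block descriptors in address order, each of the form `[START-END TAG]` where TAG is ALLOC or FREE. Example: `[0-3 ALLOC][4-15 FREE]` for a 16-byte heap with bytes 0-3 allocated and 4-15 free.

Answer: [0-6 ALLOC][7-8 ALLOC][9-13 ALLOC][14-25 FREE]

Derivation:
Op 1: a = malloc(7) -> a = 0; heap: [0-6 ALLOC][7-25 FREE]
Op 2: b = malloc(2) -> b = 7; heap: [0-6 ALLOC][7-8 ALLOC][9-25 FREE]
Op 3: c = malloc(5) -> c = 9; heap: [0-6 ALLOC][7-8 ALLOC][9-13 ALLOC][14-25 FREE]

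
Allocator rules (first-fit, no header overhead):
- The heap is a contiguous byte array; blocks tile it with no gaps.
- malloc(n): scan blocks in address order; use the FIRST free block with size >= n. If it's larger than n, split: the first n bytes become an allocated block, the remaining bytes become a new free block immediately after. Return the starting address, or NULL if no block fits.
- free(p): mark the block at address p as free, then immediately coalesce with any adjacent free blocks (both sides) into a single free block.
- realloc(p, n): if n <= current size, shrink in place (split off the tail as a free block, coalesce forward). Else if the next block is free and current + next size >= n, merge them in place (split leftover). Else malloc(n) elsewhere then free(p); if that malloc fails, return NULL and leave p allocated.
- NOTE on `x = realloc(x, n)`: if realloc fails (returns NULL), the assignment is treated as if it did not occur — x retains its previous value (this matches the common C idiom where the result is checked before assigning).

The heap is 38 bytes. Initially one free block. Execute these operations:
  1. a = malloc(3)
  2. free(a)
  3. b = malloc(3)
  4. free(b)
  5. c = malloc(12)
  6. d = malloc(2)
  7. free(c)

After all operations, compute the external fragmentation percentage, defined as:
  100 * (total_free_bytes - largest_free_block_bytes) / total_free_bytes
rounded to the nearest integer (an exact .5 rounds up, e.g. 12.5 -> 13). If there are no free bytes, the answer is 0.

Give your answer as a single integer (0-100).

Op 1: a = malloc(3) -> a = 0; heap: [0-2 ALLOC][3-37 FREE]
Op 2: free(a) -> (freed a); heap: [0-37 FREE]
Op 3: b = malloc(3) -> b = 0; heap: [0-2 ALLOC][3-37 FREE]
Op 4: free(b) -> (freed b); heap: [0-37 FREE]
Op 5: c = malloc(12) -> c = 0; heap: [0-11 ALLOC][12-37 FREE]
Op 6: d = malloc(2) -> d = 12; heap: [0-11 ALLOC][12-13 ALLOC][14-37 FREE]
Op 7: free(c) -> (freed c); heap: [0-11 FREE][12-13 ALLOC][14-37 FREE]
Free blocks: [12 24] total_free=36 largest=24 -> 100*(36-24)/36 = 1200/36 ≈ 33.333 -> rounds to 33

Answer: 33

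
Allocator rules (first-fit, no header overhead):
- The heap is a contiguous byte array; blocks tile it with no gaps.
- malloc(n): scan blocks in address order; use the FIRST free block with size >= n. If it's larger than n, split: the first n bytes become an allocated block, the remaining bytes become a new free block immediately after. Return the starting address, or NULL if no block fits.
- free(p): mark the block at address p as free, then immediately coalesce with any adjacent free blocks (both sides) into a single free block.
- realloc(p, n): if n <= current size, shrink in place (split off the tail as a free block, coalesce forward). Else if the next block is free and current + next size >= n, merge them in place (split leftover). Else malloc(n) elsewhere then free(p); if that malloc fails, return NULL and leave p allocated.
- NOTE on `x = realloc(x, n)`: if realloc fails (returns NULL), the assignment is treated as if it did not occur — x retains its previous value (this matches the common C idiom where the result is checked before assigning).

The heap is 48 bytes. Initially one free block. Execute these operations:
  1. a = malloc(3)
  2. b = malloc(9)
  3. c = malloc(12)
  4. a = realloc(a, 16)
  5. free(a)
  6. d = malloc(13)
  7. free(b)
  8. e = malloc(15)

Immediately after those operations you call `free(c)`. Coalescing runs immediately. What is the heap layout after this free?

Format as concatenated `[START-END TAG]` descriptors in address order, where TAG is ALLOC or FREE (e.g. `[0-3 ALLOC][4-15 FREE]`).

Answer: [0-23 FREE][24-36 ALLOC][37-47 FREE]

Derivation:
Op 1: a = malloc(3) -> a = 0; heap: [0-2 ALLOC][3-47 FREE]
Op 2: b = malloc(9) -> b = 3; heap: [0-2 ALLOC][3-11 ALLOC][12-47 FREE]
Op 3: c = malloc(12) -> c = 12; heap: [0-2 ALLOC][3-11 ALLOC][12-23 ALLOC][24-47 FREE]
Op 4: a = realloc(a, 16) -> a = 24; heap: [0-2 FREE][3-11 ALLOC][12-23 ALLOC][24-39 ALLOC][40-47 FREE]
Op 5: free(a) -> (freed a); heap: [0-2 FREE][3-11 ALLOC][12-23 ALLOC][24-47 FREE]
Op 6: d = malloc(13) -> d = 24; heap: [0-2 FREE][3-11 ALLOC][12-23 ALLOC][24-36 ALLOC][37-47 FREE]
Op 7: free(b) -> (freed b); heap: [0-11 FREE][12-23 ALLOC][24-36 ALLOC][37-47 FREE]
Op 8: e = malloc(15) -> e = NULL; heap: [0-11 FREE][12-23 ALLOC][24-36 ALLOC][37-47 FREE]
free(c): c = 12 -> block [12-23 ALLOC]; mark free, coalesce with adjacent free neighbors -> [0-23 FREE][24-36 ALLOC][37-47 FREE]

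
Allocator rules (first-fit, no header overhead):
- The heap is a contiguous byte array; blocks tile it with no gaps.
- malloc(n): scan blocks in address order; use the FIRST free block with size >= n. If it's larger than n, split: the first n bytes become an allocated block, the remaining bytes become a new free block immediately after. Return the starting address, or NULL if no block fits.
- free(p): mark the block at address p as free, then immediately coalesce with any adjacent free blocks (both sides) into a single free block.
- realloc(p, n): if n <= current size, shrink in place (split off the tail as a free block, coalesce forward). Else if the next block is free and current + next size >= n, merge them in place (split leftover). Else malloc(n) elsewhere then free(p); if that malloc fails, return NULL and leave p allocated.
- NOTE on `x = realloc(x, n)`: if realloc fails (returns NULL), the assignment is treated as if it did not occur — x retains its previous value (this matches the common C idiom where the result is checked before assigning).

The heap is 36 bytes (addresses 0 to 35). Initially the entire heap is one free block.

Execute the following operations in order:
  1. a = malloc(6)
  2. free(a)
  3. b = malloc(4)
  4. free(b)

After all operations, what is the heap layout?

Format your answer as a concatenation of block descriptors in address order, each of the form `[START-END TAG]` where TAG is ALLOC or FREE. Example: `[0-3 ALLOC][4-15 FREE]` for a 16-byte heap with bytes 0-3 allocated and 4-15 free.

Answer: [0-35 FREE]

Derivation:
Op 1: a = malloc(6) -> a = 0; heap: [0-5 ALLOC][6-35 FREE]
Op 2: free(a) -> (freed a); heap: [0-35 FREE]
Op 3: b = malloc(4) -> b = 0; heap: [0-3 ALLOC][4-35 FREE]
Op 4: free(b) -> (freed b); heap: [0-35 FREE]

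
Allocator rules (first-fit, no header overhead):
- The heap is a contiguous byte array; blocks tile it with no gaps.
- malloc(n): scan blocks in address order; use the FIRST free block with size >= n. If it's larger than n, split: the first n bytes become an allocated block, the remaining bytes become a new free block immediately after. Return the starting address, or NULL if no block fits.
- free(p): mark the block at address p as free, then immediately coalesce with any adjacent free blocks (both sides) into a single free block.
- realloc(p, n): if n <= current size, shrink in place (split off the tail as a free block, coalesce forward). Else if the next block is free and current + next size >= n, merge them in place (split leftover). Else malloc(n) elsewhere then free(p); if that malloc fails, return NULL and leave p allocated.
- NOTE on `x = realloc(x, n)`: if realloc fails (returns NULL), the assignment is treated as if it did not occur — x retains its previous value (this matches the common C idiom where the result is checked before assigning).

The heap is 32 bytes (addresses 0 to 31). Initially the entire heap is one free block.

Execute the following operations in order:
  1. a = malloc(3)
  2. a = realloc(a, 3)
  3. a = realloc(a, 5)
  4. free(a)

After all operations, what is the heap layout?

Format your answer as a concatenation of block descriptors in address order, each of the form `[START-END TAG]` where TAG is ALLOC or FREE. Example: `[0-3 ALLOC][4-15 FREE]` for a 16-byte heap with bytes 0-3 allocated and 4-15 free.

Answer: [0-31 FREE]

Derivation:
Op 1: a = malloc(3) -> a = 0; heap: [0-2 ALLOC][3-31 FREE]
Op 2: a = realloc(a, 3) -> a = 0; heap: [0-2 ALLOC][3-31 FREE]
Op 3: a = realloc(a, 5) -> a = 0; heap: [0-4 ALLOC][5-31 FREE]
Op 4: free(a) -> (freed a); heap: [0-31 FREE]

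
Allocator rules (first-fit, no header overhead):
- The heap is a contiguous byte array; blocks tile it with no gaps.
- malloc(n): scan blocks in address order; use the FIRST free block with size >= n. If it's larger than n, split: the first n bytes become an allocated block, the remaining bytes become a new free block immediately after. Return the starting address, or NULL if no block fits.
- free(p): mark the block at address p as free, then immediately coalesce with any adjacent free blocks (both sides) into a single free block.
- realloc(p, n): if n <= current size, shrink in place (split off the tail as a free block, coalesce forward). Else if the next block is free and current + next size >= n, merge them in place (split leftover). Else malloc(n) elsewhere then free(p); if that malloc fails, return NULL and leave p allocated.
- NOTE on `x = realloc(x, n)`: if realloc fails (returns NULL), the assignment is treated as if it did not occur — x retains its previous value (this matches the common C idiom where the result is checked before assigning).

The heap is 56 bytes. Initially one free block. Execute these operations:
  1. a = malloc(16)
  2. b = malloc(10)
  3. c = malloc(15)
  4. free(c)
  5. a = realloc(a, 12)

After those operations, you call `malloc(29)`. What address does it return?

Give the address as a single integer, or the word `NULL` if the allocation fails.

Answer: 26

Derivation:
Op 1: a = malloc(16) -> a = 0; heap: [0-15 ALLOC][16-55 FREE]
Op 2: b = malloc(10) -> b = 16; heap: [0-15 ALLOC][16-25 ALLOC][26-55 FREE]
Op 3: c = malloc(15) -> c = 26; heap: [0-15 ALLOC][16-25 ALLOC][26-40 ALLOC][41-55 FREE]
Op 4: free(c) -> (freed c); heap: [0-15 ALLOC][16-25 ALLOC][26-55 FREE]
Op 5: a = realloc(a, 12) -> a = 0; heap: [0-11 ALLOC][12-15 FREE][16-25 ALLOC][26-55 FREE]
malloc(29): first-fit scan over [0-11 ALLOC][12-15 FREE][16-25 ALLOC][26-55 FREE] -> 26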